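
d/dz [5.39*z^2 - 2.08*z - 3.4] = 10.78*z - 2.08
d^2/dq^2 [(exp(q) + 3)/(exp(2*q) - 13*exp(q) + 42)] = (exp(4*q) + 25*exp(3*q) - 369*exp(2*q) + 549*exp(q) + 3402)*exp(q)/(exp(6*q) - 39*exp(5*q) + 633*exp(4*q) - 5473*exp(3*q) + 26586*exp(2*q) - 68796*exp(q) + 74088)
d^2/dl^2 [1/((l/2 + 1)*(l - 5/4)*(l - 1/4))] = 64*(1536*l^4 + 1024*l^3 - 1872*l^2 - 1512*l + 1769)/(4096*l^9 + 6144*l^8 - 29952*l^7 - 24832*l^6 + 88176*l^5 + 5016*l^4 - 95347*l^3 + 57870*l^2 - 12900*l + 1000)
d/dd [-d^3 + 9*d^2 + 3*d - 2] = -3*d^2 + 18*d + 3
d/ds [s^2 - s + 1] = 2*s - 1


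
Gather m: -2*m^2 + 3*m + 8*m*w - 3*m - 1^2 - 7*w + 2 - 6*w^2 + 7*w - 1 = -2*m^2 + 8*m*w - 6*w^2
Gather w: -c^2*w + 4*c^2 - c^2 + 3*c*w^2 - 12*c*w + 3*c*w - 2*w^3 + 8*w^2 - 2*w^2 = 3*c^2 - 2*w^3 + w^2*(3*c + 6) + w*(-c^2 - 9*c)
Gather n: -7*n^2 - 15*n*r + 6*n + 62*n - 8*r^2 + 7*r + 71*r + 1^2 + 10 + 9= -7*n^2 + n*(68 - 15*r) - 8*r^2 + 78*r + 20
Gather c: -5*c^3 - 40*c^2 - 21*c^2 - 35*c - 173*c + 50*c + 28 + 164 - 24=-5*c^3 - 61*c^2 - 158*c + 168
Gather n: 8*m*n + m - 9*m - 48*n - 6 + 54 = -8*m + n*(8*m - 48) + 48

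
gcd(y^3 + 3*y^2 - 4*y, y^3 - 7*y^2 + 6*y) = y^2 - y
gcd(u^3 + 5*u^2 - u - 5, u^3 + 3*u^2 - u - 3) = u^2 - 1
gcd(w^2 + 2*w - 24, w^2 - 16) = w - 4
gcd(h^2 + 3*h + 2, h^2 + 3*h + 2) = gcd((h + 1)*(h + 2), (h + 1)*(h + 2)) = h^2 + 3*h + 2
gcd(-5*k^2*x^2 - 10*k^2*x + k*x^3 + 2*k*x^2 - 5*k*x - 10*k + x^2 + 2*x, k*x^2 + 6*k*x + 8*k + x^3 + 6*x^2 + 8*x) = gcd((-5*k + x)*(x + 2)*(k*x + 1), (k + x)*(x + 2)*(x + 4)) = x + 2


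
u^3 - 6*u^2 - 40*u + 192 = (u - 8)*(u - 4)*(u + 6)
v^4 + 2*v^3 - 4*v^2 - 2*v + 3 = (v - 1)^2*(v + 1)*(v + 3)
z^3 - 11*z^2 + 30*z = z*(z - 6)*(z - 5)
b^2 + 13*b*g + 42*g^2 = (b + 6*g)*(b + 7*g)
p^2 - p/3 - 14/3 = (p - 7/3)*(p + 2)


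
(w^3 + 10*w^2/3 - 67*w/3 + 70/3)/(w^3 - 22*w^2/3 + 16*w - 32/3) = (3*w^2 + 16*w - 35)/(3*w^2 - 16*w + 16)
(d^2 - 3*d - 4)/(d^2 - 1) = (d - 4)/(d - 1)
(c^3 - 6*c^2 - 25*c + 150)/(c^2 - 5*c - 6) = (c^2 - 25)/(c + 1)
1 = 1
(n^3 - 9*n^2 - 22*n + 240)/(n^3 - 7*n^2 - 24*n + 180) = (n - 8)/(n - 6)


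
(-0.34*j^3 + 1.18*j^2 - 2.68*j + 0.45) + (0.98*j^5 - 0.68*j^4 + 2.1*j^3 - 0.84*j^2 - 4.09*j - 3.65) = 0.98*j^5 - 0.68*j^4 + 1.76*j^3 + 0.34*j^2 - 6.77*j - 3.2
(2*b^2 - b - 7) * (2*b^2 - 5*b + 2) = 4*b^4 - 12*b^3 - 5*b^2 + 33*b - 14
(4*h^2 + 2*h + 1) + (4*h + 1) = 4*h^2 + 6*h + 2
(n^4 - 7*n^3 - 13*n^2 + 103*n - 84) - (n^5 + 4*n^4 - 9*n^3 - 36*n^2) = -n^5 - 3*n^4 + 2*n^3 + 23*n^2 + 103*n - 84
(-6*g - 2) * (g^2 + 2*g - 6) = -6*g^3 - 14*g^2 + 32*g + 12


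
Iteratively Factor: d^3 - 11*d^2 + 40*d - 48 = (d - 4)*(d^2 - 7*d + 12) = (d - 4)*(d - 3)*(d - 4)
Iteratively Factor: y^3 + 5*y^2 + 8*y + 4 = (y + 1)*(y^2 + 4*y + 4) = (y + 1)*(y + 2)*(y + 2)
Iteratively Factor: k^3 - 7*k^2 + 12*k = (k - 4)*(k^2 - 3*k) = k*(k - 4)*(k - 3)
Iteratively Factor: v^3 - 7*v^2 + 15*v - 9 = (v - 3)*(v^2 - 4*v + 3) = (v - 3)^2*(v - 1)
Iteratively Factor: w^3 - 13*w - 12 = (w - 4)*(w^2 + 4*w + 3) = (w - 4)*(w + 1)*(w + 3)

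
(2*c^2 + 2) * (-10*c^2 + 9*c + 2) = -20*c^4 + 18*c^3 - 16*c^2 + 18*c + 4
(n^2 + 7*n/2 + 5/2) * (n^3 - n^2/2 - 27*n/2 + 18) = n^5 + 3*n^4 - 51*n^3/4 - 61*n^2/2 + 117*n/4 + 45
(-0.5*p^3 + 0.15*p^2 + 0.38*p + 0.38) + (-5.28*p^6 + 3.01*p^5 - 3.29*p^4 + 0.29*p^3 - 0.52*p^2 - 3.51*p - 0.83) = -5.28*p^6 + 3.01*p^5 - 3.29*p^4 - 0.21*p^3 - 0.37*p^2 - 3.13*p - 0.45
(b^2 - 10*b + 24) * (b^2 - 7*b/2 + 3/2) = b^4 - 27*b^3/2 + 121*b^2/2 - 99*b + 36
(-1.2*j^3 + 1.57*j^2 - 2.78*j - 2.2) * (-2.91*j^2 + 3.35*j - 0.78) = 3.492*j^5 - 8.5887*j^4 + 14.2853*j^3 - 4.1356*j^2 - 5.2016*j + 1.716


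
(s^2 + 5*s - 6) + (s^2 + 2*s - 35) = 2*s^2 + 7*s - 41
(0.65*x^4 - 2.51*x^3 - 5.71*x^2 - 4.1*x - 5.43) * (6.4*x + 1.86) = 4.16*x^5 - 14.855*x^4 - 41.2126*x^3 - 36.8606*x^2 - 42.378*x - 10.0998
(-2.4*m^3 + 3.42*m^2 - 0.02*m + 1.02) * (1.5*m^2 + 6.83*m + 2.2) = -3.6*m^5 - 11.262*m^4 + 18.0486*m^3 + 8.9174*m^2 + 6.9226*m + 2.244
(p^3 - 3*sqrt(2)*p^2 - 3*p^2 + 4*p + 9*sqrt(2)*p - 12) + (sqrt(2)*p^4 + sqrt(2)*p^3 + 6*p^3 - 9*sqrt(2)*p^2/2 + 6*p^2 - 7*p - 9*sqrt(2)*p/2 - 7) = sqrt(2)*p^4 + sqrt(2)*p^3 + 7*p^3 - 15*sqrt(2)*p^2/2 + 3*p^2 - 3*p + 9*sqrt(2)*p/2 - 19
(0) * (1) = 0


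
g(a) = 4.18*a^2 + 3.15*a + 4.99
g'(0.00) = 3.15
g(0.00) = 4.99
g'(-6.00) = -47.01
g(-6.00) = 136.57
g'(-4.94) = -38.15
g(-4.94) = 91.44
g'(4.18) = 38.09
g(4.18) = 91.19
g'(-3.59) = -26.86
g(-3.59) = 47.55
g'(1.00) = 11.51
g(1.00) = 12.32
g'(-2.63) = -18.84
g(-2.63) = 25.62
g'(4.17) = 38.01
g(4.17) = 90.81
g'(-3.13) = -23.02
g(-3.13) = 36.08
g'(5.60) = 49.97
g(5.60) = 153.71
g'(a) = 8.36*a + 3.15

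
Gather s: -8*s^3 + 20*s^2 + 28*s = -8*s^3 + 20*s^2 + 28*s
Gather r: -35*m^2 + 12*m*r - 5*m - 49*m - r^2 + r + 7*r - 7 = -35*m^2 - 54*m - r^2 + r*(12*m + 8) - 7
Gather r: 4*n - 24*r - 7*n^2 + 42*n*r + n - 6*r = -7*n^2 + 5*n + r*(42*n - 30)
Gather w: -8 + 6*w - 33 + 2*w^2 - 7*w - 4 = 2*w^2 - w - 45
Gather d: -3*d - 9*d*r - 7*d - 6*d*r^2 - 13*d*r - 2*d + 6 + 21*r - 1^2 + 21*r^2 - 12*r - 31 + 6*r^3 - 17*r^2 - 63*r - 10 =d*(-6*r^2 - 22*r - 12) + 6*r^3 + 4*r^2 - 54*r - 36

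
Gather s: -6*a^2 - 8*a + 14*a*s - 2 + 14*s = -6*a^2 - 8*a + s*(14*a + 14) - 2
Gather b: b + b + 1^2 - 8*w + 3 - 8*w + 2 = 2*b - 16*w + 6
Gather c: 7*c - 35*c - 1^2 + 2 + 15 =16 - 28*c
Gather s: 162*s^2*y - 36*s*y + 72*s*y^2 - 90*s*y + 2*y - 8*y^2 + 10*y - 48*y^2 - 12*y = 162*s^2*y + s*(72*y^2 - 126*y) - 56*y^2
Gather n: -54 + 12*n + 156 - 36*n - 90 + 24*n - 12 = 0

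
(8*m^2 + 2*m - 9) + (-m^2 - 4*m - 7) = 7*m^2 - 2*m - 16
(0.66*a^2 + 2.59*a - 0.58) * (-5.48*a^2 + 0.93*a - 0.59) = -3.6168*a^4 - 13.5794*a^3 + 5.1977*a^2 - 2.0675*a + 0.3422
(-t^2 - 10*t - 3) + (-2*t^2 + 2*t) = -3*t^2 - 8*t - 3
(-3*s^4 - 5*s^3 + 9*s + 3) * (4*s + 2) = -12*s^5 - 26*s^4 - 10*s^3 + 36*s^2 + 30*s + 6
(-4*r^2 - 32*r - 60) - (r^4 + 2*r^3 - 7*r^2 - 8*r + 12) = -r^4 - 2*r^3 + 3*r^2 - 24*r - 72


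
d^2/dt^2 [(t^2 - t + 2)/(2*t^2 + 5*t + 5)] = 4*(-7*t^3 - 3*t^2 + 45*t + 40)/(8*t^6 + 60*t^5 + 210*t^4 + 425*t^3 + 525*t^2 + 375*t + 125)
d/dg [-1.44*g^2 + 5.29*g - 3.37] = 5.29 - 2.88*g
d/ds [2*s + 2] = 2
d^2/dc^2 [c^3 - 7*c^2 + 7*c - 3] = 6*c - 14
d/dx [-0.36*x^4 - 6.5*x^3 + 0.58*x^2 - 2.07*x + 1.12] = -1.44*x^3 - 19.5*x^2 + 1.16*x - 2.07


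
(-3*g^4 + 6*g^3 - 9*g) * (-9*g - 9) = 27*g^5 - 27*g^4 - 54*g^3 + 81*g^2 + 81*g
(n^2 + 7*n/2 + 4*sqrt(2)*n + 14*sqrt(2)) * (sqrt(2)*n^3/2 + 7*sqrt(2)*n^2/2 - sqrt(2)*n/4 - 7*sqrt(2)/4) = sqrt(2)*n^5/2 + 4*n^4 + 21*sqrt(2)*n^4/4 + 12*sqrt(2)*n^3 + 42*n^3 - 21*sqrt(2)*n^2/8 + 96*n^2 - 21*n - 49*sqrt(2)*n/8 - 49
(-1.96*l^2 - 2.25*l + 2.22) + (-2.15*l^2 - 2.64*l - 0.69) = -4.11*l^2 - 4.89*l + 1.53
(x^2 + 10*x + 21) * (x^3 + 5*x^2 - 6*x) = x^5 + 15*x^4 + 65*x^3 + 45*x^2 - 126*x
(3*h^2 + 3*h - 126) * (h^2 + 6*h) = 3*h^4 + 21*h^3 - 108*h^2 - 756*h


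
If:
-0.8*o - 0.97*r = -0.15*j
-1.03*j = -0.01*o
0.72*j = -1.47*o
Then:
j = 0.00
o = 0.00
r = 0.00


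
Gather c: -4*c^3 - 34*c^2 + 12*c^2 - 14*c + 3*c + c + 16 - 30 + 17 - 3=-4*c^3 - 22*c^2 - 10*c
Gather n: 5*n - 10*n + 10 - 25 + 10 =-5*n - 5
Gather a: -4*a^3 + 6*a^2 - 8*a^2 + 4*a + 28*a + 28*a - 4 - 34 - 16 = -4*a^3 - 2*a^2 + 60*a - 54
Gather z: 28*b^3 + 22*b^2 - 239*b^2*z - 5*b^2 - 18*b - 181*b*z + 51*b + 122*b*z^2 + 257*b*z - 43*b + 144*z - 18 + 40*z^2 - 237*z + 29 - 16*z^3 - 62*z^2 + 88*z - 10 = 28*b^3 + 17*b^2 - 10*b - 16*z^3 + z^2*(122*b - 22) + z*(-239*b^2 + 76*b - 5) + 1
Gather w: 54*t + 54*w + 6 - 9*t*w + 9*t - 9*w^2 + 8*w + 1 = 63*t - 9*w^2 + w*(62 - 9*t) + 7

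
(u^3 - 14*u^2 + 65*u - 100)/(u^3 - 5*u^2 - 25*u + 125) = (u - 4)/(u + 5)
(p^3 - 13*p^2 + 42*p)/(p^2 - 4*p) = (p^2 - 13*p + 42)/(p - 4)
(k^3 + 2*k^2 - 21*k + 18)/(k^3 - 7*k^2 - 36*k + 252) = (k^2 - 4*k + 3)/(k^2 - 13*k + 42)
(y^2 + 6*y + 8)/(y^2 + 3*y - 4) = (y + 2)/(y - 1)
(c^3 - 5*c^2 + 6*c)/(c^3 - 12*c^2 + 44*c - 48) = c*(c - 3)/(c^2 - 10*c + 24)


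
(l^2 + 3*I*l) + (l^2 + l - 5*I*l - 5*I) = 2*l^2 + l - 2*I*l - 5*I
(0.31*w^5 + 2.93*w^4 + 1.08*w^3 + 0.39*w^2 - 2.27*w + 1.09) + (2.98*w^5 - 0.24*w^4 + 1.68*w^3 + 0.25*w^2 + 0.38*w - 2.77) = 3.29*w^5 + 2.69*w^4 + 2.76*w^3 + 0.64*w^2 - 1.89*w - 1.68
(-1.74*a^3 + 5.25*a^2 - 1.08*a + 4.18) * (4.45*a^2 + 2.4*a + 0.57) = -7.743*a^5 + 19.1865*a^4 + 6.8022*a^3 + 19.0015*a^2 + 9.4164*a + 2.3826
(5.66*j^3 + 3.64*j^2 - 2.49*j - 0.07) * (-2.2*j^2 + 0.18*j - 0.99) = -12.452*j^5 - 6.9892*j^4 + 0.529800000000001*j^3 - 3.8978*j^2 + 2.4525*j + 0.0693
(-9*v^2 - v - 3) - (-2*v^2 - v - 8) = 5 - 7*v^2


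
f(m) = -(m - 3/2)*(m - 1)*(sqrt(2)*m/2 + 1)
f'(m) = -sqrt(2)*(m - 3/2)*(m - 1)/2 - (m - 3/2)*(sqrt(2)*m/2 + 1) - (m - 1)*(sqrt(2)*m/2 + 1)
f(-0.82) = -1.77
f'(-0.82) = -1.25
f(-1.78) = 2.36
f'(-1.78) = -8.02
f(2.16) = -1.93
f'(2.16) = -5.14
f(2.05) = -1.41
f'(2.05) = -4.33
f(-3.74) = 40.85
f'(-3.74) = -33.98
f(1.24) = 0.12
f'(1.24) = 0.08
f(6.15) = -128.09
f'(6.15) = -69.35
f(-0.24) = -1.79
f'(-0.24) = 0.95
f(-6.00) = 170.24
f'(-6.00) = -84.14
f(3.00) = -9.36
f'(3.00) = -13.05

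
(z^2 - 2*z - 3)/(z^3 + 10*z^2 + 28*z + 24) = (z^2 - 2*z - 3)/(z^3 + 10*z^2 + 28*z + 24)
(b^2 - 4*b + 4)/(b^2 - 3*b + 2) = (b - 2)/(b - 1)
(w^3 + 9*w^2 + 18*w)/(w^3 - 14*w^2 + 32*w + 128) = w*(w^2 + 9*w + 18)/(w^3 - 14*w^2 + 32*w + 128)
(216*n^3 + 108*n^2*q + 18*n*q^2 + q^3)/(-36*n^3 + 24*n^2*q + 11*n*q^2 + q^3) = (6*n + q)/(-n + q)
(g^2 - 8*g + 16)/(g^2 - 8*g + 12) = (g^2 - 8*g + 16)/(g^2 - 8*g + 12)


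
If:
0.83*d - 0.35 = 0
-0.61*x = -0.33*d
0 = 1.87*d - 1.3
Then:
No Solution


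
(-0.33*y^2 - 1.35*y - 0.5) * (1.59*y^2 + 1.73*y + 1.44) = -0.5247*y^4 - 2.7174*y^3 - 3.6057*y^2 - 2.809*y - 0.72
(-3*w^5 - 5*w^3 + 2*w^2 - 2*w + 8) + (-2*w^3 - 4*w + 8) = -3*w^5 - 7*w^3 + 2*w^2 - 6*w + 16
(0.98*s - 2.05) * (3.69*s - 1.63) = 3.6162*s^2 - 9.1619*s + 3.3415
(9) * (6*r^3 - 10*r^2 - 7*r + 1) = 54*r^3 - 90*r^2 - 63*r + 9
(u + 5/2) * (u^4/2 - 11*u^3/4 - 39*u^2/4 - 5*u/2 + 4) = u^5/2 - 3*u^4/2 - 133*u^3/8 - 215*u^2/8 - 9*u/4 + 10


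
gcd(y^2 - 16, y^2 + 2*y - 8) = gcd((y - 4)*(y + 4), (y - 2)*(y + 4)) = y + 4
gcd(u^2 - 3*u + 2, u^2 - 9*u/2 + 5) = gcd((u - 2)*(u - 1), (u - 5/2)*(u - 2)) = u - 2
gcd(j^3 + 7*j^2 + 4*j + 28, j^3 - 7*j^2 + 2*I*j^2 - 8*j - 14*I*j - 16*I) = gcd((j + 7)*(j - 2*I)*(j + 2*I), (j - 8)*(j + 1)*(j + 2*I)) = j + 2*I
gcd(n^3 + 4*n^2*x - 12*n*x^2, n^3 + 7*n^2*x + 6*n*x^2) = n^2 + 6*n*x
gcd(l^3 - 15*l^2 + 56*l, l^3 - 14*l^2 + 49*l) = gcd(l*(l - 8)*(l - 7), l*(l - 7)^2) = l^2 - 7*l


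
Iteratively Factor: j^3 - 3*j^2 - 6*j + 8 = (j - 1)*(j^2 - 2*j - 8) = (j - 1)*(j + 2)*(j - 4)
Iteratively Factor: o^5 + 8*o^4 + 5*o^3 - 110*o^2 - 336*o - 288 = (o + 2)*(o^4 + 6*o^3 - 7*o^2 - 96*o - 144) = (o + 2)*(o + 3)*(o^3 + 3*o^2 - 16*o - 48) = (o + 2)*(o + 3)^2*(o^2 - 16) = (o + 2)*(o + 3)^2*(o + 4)*(o - 4)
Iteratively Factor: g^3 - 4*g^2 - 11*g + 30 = (g - 5)*(g^2 + g - 6) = (g - 5)*(g - 2)*(g + 3)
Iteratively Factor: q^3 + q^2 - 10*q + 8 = (q - 2)*(q^2 + 3*q - 4) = (q - 2)*(q - 1)*(q + 4)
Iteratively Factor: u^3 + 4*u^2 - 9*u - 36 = (u + 4)*(u^2 - 9) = (u - 3)*(u + 4)*(u + 3)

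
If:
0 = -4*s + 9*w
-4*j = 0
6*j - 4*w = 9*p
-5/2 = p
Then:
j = 0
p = -5/2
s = 405/32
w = 45/8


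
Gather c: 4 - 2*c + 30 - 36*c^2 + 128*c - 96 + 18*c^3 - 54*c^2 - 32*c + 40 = 18*c^3 - 90*c^2 + 94*c - 22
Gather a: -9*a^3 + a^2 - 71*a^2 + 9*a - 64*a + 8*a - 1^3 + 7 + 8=-9*a^3 - 70*a^2 - 47*a + 14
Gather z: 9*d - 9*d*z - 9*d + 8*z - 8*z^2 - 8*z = -9*d*z - 8*z^2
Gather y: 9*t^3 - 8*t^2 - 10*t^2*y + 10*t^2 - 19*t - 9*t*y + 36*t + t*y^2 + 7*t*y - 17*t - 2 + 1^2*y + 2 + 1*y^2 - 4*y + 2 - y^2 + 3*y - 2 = 9*t^3 + 2*t^2 + t*y^2 + y*(-10*t^2 - 2*t)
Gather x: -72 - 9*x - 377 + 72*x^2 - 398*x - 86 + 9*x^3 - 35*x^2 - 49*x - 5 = 9*x^3 + 37*x^2 - 456*x - 540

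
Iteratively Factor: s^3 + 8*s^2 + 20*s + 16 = (s + 4)*(s^2 + 4*s + 4) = (s + 2)*(s + 4)*(s + 2)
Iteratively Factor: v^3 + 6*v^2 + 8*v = (v + 2)*(v^2 + 4*v) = v*(v + 2)*(v + 4)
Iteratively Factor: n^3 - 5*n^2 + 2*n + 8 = (n - 2)*(n^2 - 3*n - 4) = (n - 4)*(n - 2)*(n + 1)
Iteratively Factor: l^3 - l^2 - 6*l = (l - 3)*(l^2 + 2*l) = l*(l - 3)*(l + 2)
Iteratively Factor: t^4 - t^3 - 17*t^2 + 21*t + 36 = (t - 3)*(t^3 + 2*t^2 - 11*t - 12) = (t - 3)*(t + 4)*(t^2 - 2*t - 3) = (t - 3)*(t + 1)*(t + 4)*(t - 3)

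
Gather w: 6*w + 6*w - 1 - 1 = 12*w - 2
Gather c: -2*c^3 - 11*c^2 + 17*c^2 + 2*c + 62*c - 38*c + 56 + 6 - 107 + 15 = -2*c^3 + 6*c^2 + 26*c - 30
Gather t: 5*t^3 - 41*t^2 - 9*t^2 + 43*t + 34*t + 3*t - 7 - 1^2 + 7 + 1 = 5*t^3 - 50*t^2 + 80*t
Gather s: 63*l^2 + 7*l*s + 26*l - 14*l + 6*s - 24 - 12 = 63*l^2 + 12*l + s*(7*l + 6) - 36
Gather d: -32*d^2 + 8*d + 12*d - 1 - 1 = -32*d^2 + 20*d - 2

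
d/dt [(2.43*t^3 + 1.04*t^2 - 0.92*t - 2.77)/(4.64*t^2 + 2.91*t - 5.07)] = (11.2752*t^4 + 14.1426*t^3 - 29.6651*t^2 + 15.16*t + 12.7251)/(21.5296*t^4 + 27.0048*t^3 - 38.5815*t^2 - 29.5074*t + 25.7049)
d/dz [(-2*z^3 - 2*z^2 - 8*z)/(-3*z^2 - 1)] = 2*(3*z^4 - 9*z^2 + 2*z + 4)/(9*z^4 + 6*z^2 + 1)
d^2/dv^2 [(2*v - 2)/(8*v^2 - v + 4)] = 4*(3*(3 - 8*v)*(8*v^2 - v + 4) + (v - 1)*(16*v - 1)^2)/(8*v^2 - v + 4)^3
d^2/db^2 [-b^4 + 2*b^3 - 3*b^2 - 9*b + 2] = -12*b^2 + 12*b - 6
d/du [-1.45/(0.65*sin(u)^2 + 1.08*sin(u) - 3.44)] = (1.885*sin(u) + 1.566)*cos(u)/(0.65*sin(u)^2 + 1.08*sin(u) - 3.44)^2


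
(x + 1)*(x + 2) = x^2 + 3*x + 2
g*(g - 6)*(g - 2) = g^3 - 8*g^2 + 12*g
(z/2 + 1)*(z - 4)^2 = z^3/2 - 3*z^2 + 16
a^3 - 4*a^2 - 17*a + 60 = (a - 5)*(a - 3)*(a + 4)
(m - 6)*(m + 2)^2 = m^3 - 2*m^2 - 20*m - 24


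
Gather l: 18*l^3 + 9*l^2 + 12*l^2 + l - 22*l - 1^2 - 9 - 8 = 18*l^3 + 21*l^2 - 21*l - 18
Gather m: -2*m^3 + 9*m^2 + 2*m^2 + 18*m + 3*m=-2*m^3 + 11*m^2 + 21*m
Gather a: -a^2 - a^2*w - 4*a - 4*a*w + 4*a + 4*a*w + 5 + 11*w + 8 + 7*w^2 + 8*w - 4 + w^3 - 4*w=a^2*(-w - 1) + w^3 + 7*w^2 + 15*w + 9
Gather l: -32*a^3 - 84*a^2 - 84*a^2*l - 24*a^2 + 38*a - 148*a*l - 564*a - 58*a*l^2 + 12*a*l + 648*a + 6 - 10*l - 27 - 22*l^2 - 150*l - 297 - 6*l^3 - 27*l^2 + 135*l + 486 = -32*a^3 - 108*a^2 + 122*a - 6*l^3 + l^2*(-58*a - 49) + l*(-84*a^2 - 136*a - 25) + 168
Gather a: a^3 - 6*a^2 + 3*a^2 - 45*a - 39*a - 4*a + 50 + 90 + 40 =a^3 - 3*a^2 - 88*a + 180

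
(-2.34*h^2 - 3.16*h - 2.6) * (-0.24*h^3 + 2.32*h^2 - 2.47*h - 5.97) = 0.5616*h^5 - 4.6704*h^4 - 0.9274*h^3 + 15.743*h^2 + 25.2872*h + 15.522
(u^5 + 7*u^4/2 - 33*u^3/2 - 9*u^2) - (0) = u^5 + 7*u^4/2 - 33*u^3/2 - 9*u^2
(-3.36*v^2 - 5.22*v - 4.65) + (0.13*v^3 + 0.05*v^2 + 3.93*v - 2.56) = 0.13*v^3 - 3.31*v^2 - 1.29*v - 7.21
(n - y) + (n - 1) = 2*n - y - 1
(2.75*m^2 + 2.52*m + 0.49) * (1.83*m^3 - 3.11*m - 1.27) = 5.0325*m^5 + 4.6116*m^4 - 7.6558*m^3 - 11.3297*m^2 - 4.7243*m - 0.6223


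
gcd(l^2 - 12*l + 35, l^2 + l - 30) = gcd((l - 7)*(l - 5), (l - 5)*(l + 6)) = l - 5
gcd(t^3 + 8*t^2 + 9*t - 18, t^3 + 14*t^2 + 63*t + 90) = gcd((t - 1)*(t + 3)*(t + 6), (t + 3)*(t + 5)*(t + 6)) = t^2 + 9*t + 18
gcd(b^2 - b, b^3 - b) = b^2 - b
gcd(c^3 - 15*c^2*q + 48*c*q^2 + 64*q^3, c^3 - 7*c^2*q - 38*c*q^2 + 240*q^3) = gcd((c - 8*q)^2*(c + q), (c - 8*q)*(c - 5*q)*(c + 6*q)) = -c + 8*q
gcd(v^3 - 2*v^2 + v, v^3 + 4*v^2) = v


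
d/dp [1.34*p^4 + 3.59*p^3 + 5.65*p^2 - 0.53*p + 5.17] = 5.36*p^3 + 10.77*p^2 + 11.3*p - 0.53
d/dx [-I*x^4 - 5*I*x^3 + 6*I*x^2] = I*x*(-4*x^2 - 15*x + 12)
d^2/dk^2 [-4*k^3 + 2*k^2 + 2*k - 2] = 4 - 24*k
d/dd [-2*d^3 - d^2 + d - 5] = -6*d^2 - 2*d + 1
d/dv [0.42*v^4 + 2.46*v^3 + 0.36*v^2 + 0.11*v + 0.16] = 1.68*v^3 + 7.38*v^2 + 0.72*v + 0.11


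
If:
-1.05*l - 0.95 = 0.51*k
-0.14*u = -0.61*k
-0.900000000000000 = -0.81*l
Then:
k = -4.15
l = 1.11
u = -18.08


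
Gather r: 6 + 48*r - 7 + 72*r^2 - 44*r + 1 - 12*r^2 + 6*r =60*r^2 + 10*r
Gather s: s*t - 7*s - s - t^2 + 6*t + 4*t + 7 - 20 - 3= s*(t - 8) - t^2 + 10*t - 16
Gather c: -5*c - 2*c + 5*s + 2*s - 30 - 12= -7*c + 7*s - 42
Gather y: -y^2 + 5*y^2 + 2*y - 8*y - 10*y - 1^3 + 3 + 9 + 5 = 4*y^2 - 16*y + 16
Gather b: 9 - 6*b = 9 - 6*b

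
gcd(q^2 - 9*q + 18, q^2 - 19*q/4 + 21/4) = q - 3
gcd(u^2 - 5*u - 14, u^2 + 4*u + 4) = u + 2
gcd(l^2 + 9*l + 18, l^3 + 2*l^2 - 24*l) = l + 6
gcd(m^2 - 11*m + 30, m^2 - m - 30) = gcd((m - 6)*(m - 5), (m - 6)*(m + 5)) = m - 6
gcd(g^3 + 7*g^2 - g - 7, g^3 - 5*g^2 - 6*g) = g + 1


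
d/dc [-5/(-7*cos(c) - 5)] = 35*sin(c)/(7*cos(c) + 5)^2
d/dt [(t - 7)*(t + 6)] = 2*t - 1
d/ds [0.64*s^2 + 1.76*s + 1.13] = 1.28*s + 1.76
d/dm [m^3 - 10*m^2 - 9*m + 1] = 3*m^2 - 20*m - 9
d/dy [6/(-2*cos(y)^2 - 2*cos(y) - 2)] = -3*(2*cos(y) + 1)*sin(y)/(cos(y)^2 + cos(y) + 1)^2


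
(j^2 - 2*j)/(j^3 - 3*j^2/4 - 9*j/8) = 8*(2 - j)/(-8*j^2 + 6*j + 9)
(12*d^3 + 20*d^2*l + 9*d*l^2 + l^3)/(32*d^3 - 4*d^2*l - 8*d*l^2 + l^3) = (6*d^2 + 7*d*l + l^2)/(16*d^2 - 10*d*l + l^2)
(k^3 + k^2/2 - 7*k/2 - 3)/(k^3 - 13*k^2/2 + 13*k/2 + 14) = (2*k^2 - k - 6)/(2*k^2 - 15*k + 28)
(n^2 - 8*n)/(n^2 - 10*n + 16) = n/(n - 2)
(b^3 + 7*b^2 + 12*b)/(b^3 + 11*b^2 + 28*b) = (b + 3)/(b + 7)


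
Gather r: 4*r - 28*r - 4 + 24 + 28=48 - 24*r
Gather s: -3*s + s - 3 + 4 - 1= -2*s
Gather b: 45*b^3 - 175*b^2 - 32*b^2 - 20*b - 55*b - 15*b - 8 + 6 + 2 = 45*b^3 - 207*b^2 - 90*b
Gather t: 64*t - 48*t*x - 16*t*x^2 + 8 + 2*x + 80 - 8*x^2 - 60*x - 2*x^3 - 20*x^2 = t*(-16*x^2 - 48*x + 64) - 2*x^3 - 28*x^2 - 58*x + 88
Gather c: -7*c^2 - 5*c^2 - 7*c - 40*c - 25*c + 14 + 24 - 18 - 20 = -12*c^2 - 72*c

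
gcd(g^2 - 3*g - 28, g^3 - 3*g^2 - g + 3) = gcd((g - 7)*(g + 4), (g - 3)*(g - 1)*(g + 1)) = 1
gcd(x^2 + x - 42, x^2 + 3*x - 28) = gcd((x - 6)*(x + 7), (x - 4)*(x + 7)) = x + 7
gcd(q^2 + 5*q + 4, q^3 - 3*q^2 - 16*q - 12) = q + 1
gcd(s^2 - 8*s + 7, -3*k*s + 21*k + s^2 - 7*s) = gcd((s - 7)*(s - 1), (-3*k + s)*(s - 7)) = s - 7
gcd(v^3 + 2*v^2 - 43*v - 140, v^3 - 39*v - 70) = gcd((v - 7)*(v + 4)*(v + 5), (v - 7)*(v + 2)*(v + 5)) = v^2 - 2*v - 35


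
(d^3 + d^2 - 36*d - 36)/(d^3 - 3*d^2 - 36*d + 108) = (d + 1)/(d - 3)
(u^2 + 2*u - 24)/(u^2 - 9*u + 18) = (u^2 + 2*u - 24)/(u^2 - 9*u + 18)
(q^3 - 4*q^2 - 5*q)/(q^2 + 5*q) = (q^2 - 4*q - 5)/(q + 5)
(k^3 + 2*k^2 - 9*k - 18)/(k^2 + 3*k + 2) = (k^2 - 9)/(k + 1)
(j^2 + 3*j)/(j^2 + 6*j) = (j + 3)/(j + 6)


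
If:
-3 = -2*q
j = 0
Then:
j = 0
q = 3/2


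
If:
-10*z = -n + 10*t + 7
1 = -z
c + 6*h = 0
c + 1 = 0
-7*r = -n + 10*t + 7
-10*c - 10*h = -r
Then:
No Solution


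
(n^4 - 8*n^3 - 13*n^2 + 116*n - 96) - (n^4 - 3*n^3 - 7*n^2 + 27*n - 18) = -5*n^3 - 6*n^2 + 89*n - 78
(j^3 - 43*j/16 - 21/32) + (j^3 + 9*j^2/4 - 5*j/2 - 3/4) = 2*j^3 + 9*j^2/4 - 83*j/16 - 45/32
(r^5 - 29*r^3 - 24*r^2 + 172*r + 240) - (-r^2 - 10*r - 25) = r^5 - 29*r^3 - 23*r^2 + 182*r + 265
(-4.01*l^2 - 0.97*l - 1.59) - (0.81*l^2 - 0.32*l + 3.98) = -4.82*l^2 - 0.65*l - 5.57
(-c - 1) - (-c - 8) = 7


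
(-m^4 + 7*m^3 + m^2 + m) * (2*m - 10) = -2*m^5 + 24*m^4 - 68*m^3 - 8*m^2 - 10*m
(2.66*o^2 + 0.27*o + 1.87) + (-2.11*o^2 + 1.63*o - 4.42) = 0.55*o^2 + 1.9*o - 2.55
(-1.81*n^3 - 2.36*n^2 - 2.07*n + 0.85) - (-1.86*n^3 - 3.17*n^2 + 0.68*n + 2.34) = 0.05*n^3 + 0.81*n^2 - 2.75*n - 1.49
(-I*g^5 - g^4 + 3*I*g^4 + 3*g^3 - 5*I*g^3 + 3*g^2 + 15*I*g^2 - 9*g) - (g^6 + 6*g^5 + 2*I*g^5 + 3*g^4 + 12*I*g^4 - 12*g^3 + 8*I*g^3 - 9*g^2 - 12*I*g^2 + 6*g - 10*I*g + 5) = -g^6 - 6*g^5 - 3*I*g^5 - 4*g^4 - 9*I*g^4 + 15*g^3 - 13*I*g^3 + 12*g^2 + 27*I*g^2 - 15*g + 10*I*g - 5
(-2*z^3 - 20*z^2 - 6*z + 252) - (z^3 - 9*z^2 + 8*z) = -3*z^3 - 11*z^2 - 14*z + 252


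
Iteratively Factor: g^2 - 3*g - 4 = (g - 4)*(g + 1)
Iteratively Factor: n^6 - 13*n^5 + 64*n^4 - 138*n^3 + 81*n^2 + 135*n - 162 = (n - 3)*(n^5 - 10*n^4 + 34*n^3 - 36*n^2 - 27*n + 54) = (n - 3)^2*(n^4 - 7*n^3 + 13*n^2 + 3*n - 18) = (n - 3)^3*(n^3 - 4*n^2 + n + 6) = (n - 3)^3*(n + 1)*(n^2 - 5*n + 6) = (n - 3)^4*(n + 1)*(n - 2)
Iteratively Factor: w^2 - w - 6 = (w - 3)*(w + 2)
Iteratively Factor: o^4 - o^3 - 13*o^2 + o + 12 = (o + 1)*(o^3 - 2*o^2 - 11*o + 12) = (o + 1)*(o + 3)*(o^2 - 5*o + 4) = (o - 4)*(o + 1)*(o + 3)*(o - 1)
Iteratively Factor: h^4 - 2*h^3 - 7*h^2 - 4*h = (h + 1)*(h^3 - 3*h^2 - 4*h) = (h - 4)*(h + 1)*(h^2 + h) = (h - 4)*(h + 1)^2*(h)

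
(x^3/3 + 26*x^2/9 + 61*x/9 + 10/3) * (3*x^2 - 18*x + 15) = x^5 + 8*x^4/3 - 80*x^3/3 - 206*x^2/3 + 125*x/3 + 50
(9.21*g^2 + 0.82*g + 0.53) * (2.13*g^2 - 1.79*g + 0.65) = 19.6173*g^4 - 14.7393*g^3 + 5.6476*g^2 - 0.4157*g + 0.3445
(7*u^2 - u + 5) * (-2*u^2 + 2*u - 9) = -14*u^4 + 16*u^3 - 75*u^2 + 19*u - 45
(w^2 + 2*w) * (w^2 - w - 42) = w^4 + w^3 - 44*w^2 - 84*w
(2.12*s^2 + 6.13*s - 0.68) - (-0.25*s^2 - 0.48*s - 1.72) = 2.37*s^2 + 6.61*s + 1.04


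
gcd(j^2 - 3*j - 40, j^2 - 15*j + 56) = j - 8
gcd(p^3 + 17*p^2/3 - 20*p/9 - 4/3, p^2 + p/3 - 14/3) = 1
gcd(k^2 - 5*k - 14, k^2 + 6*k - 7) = 1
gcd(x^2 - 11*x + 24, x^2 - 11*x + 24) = x^2 - 11*x + 24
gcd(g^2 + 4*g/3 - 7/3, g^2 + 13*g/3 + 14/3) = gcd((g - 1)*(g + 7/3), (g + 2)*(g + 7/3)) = g + 7/3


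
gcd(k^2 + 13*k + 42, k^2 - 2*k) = 1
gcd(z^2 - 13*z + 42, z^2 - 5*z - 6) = z - 6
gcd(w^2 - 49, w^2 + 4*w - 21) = w + 7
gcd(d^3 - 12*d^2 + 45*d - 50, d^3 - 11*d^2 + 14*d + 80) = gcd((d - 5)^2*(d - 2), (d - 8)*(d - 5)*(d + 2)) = d - 5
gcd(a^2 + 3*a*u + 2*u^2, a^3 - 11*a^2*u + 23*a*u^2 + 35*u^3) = a + u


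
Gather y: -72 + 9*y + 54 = 9*y - 18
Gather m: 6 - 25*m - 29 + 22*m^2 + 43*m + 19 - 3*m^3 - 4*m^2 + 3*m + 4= -3*m^3 + 18*m^2 + 21*m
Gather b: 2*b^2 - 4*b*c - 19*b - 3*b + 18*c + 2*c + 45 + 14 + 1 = 2*b^2 + b*(-4*c - 22) + 20*c + 60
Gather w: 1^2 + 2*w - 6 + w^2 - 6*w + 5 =w^2 - 4*w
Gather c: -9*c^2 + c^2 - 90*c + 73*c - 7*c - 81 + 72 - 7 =-8*c^2 - 24*c - 16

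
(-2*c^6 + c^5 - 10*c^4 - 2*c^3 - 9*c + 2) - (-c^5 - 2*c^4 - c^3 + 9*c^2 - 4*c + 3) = -2*c^6 + 2*c^5 - 8*c^4 - c^3 - 9*c^2 - 5*c - 1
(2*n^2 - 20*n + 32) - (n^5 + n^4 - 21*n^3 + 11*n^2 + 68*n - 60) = -n^5 - n^4 + 21*n^3 - 9*n^2 - 88*n + 92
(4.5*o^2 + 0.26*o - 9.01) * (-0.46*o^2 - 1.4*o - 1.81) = -2.07*o^4 - 6.4196*o^3 - 4.3644*o^2 + 12.1434*o + 16.3081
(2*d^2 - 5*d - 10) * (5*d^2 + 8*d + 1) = 10*d^4 - 9*d^3 - 88*d^2 - 85*d - 10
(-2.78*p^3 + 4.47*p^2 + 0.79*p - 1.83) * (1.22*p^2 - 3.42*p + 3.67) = -3.3916*p^5 + 14.961*p^4 - 24.5262*p^3 + 11.4705*p^2 + 9.1579*p - 6.7161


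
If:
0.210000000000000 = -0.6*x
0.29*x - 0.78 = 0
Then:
No Solution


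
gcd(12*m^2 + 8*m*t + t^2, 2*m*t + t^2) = 2*m + t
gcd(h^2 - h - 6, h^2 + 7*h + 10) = h + 2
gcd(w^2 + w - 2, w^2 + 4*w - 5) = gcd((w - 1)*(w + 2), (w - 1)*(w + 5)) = w - 1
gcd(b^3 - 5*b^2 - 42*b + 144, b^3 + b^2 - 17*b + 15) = b - 3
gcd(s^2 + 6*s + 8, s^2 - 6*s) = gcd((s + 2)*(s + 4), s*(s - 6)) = 1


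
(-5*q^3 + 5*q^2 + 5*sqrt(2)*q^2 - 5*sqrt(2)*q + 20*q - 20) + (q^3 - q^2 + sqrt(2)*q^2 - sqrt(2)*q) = -4*q^3 + 4*q^2 + 6*sqrt(2)*q^2 - 6*sqrt(2)*q + 20*q - 20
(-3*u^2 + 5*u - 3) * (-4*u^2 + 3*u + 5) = 12*u^4 - 29*u^3 + 12*u^2 + 16*u - 15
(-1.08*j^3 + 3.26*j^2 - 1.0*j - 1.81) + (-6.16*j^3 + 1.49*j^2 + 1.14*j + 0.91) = -7.24*j^3 + 4.75*j^2 + 0.14*j - 0.9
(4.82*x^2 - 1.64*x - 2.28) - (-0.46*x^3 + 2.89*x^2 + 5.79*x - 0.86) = 0.46*x^3 + 1.93*x^2 - 7.43*x - 1.42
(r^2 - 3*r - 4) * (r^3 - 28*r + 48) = r^5 - 3*r^4 - 32*r^3 + 132*r^2 - 32*r - 192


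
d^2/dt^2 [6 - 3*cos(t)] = 3*cos(t)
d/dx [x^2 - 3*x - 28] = 2*x - 3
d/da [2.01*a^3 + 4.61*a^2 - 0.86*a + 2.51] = 6.03*a^2 + 9.22*a - 0.86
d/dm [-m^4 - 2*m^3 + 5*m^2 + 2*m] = -4*m^3 - 6*m^2 + 10*m + 2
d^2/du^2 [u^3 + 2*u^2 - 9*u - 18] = 6*u + 4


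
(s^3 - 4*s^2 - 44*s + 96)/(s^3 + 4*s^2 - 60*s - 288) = (s - 2)/(s + 6)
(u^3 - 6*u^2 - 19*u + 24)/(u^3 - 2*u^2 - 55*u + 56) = (u + 3)/(u + 7)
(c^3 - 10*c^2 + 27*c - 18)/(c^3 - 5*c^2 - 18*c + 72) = (c - 1)/(c + 4)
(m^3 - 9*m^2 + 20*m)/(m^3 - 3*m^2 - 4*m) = (m - 5)/(m + 1)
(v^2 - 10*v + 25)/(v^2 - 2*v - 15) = (v - 5)/(v + 3)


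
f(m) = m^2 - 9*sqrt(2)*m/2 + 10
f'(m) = 2*m - 9*sqrt(2)/2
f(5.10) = 3.55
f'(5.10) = 3.84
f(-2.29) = 29.82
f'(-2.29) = -10.94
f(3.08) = -0.11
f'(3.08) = -0.20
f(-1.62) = 22.93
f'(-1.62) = -9.60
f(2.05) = 1.16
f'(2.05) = -2.26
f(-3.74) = 47.79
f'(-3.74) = -13.84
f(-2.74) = 34.94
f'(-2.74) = -11.84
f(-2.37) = 30.70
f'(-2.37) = -11.10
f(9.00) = 33.72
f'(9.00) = 11.64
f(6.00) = 7.82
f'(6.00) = 5.64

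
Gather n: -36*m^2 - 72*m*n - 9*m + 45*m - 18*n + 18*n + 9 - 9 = -36*m^2 - 72*m*n + 36*m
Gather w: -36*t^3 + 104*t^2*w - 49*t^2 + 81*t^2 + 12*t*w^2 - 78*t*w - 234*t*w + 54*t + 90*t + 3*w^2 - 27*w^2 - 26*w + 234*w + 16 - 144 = -36*t^3 + 32*t^2 + 144*t + w^2*(12*t - 24) + w*(104*t^2 - 312*t + 208) - 128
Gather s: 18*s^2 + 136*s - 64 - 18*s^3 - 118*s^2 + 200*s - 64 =-18*s^3 - 100*s^2 + 336*s - 128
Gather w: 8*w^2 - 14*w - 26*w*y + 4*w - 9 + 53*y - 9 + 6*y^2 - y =8*w^2 + w*(-26*y - 10) + 6*y^2 + 52*y - 18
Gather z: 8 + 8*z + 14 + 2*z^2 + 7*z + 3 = 2*z^2 + 15*z + 25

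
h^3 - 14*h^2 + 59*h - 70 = (h - 7)*(h - 5)*(h - 2)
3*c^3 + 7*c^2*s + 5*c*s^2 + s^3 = (c + s)^2*(3*c + s)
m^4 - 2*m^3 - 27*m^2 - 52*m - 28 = (m - 7)*(m + 1)*(m + 2)^2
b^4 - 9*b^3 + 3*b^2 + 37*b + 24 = (b - 8)*(b - 3)*(b + 1)^2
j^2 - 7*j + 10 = (j - 5)*(j - 2)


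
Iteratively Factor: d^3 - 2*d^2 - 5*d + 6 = (d + 2)*(d^2 - 4*d + 3) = (d - 1)*(d + 2)*(d - 3)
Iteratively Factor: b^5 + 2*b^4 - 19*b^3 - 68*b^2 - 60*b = (b - 5)*(b^4 + 7*b^3 + 16*b^2 + 12*b) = (b - 5)*(b + 2)*(b^3 + 5*b^2 + 6*b) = b*(b - 5)*(b + 2)*(b^2 + 5*b + 6) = b*(b - 5)*(b + 2)*(b + 3)*(b + 2)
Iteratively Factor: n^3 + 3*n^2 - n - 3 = (n - 1)*(n^2 + 4*n + 3) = (n - 1)*(n + 3)*(n + 1)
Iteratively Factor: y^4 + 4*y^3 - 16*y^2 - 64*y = (y + 4)*(y^3 - 16*y) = (y + 4)^2*(y^2 - 4*y) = y*(y + 4)^2*(y - 4)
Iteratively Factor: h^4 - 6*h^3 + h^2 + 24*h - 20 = (h + 2)*(h^3 - 8*h^2 + 17*h - 10) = (h - 2)*(h + 2)*(h^2 - 6*h + 5) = (h - 5)*(h - 2)*(h + 2)*(h - 1)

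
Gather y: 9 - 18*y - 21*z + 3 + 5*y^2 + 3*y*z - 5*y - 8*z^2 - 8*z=5*y^2 + y*(3*z - 23) - 8*z^2 - 29*z + 12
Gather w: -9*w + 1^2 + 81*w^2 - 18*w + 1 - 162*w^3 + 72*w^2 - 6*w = -162*w^3 + 153*w^2 - 33*w + 2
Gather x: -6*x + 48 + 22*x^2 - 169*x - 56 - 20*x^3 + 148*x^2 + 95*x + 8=-20*x^3 + 170*x^2 - 80*x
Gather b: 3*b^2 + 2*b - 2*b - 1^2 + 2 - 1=3*b^2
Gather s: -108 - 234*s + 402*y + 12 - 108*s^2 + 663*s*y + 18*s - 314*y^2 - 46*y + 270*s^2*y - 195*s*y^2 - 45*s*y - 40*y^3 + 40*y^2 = s^2*(270*y - 108) + s*(-195*y^2 + 618*y - 216) - 40*y^3 - 274*y^2 + 356*y - 96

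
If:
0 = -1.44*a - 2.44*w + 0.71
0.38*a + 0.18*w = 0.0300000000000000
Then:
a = -0.08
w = 0.34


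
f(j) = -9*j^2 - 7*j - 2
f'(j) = -18*j - 7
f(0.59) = -9.26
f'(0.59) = -17.62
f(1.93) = -49.03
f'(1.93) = -41.74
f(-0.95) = -3.47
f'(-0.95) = 10.10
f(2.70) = -86.51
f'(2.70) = -55.60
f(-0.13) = -1.24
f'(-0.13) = -4.66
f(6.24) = -396.12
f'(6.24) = -119.32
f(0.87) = -14.90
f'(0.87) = -22.66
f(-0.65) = -1.25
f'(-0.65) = 4.70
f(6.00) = -368.00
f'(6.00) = -115.00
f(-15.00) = -1922.00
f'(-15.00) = 263.00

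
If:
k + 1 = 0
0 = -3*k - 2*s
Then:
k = -1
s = 3/2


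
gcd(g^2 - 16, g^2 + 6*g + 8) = g + 4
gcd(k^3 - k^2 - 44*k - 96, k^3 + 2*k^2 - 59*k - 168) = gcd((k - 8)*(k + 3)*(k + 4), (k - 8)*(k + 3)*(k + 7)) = k^2 - 5*k - 24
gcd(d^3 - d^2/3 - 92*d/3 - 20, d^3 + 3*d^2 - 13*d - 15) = d + 5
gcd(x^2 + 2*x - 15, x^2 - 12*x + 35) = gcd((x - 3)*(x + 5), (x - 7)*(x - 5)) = 1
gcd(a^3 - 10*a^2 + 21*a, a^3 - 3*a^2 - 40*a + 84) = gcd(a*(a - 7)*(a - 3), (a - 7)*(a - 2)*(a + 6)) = a - 7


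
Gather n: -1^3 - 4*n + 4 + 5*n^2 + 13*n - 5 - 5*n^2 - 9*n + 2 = 0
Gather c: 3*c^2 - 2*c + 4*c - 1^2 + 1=3*c^2 + 2*c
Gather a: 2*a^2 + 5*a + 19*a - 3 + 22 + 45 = 2*a^2 + 24*a + 64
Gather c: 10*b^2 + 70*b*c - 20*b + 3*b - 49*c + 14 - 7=10*b^2 - 17*b + c*(70*b - 49) + 7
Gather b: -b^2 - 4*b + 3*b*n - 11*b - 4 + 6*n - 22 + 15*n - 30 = -b^2 + b*(3*n - 15) + 21*n - 56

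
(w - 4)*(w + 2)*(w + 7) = w^3 + 5*w^2 - 22*w - 56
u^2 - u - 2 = (u - 2)*(u + 1)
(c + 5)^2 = c^2 + 10*c + 25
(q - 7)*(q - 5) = q^2 - 12*q + 35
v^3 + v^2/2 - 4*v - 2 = (v - 2)*(v + 1/2)*(v + 2)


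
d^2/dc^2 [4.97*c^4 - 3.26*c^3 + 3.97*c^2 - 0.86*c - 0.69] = 59.64*c^2 - 19.56*c + 7.94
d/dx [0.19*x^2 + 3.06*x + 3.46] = 0.38*x + 3.06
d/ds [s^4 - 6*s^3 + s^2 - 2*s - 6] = 4*s^3 - 18*s^2 + 2*s - 2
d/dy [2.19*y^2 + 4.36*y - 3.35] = 4.38*y + 4.36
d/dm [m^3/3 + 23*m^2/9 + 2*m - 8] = m^2 + 46*m/9 + 2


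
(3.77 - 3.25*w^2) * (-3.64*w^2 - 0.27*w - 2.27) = 11.83*w^4 + 0.8775*w^3 - 6.3453*w^2 - 1.0179*w - 8.5579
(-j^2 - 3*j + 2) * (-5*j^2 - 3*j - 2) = 5*j^4 + 18*j^3 + j^2 - 4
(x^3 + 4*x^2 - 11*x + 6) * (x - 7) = x^4 - 3*x^3 - 39*x^2 + 83*x - 42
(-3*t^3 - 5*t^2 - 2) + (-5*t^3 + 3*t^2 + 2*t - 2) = -8*t^3 - 2*t^2 + 2*t - 4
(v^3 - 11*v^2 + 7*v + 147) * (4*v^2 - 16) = 4*v^5 - 44*v^4 + 12*v^3 + 764*v^2 - 112*v - 2352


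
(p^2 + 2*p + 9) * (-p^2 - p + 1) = -p^4 - 3*p^3 - 10*p^2 - 7*p + 9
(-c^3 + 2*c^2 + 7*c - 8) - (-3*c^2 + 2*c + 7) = -c^3 + 5*c^2 + 5*c - 15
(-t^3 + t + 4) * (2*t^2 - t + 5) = -2*t^5 + t^4 - 3*t^3 + 7*t^2 + t + 20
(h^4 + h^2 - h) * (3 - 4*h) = -4*h^5 + 3*h^4 - 4*h^3 + 7*h^2 - 3*h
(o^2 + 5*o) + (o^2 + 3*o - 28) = 2*o^2 + 8*o - 28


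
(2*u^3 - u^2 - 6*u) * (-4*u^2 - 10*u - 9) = -8*u^5 - 16*u^4 + 16*u^3 + 69*u^2 + 54*u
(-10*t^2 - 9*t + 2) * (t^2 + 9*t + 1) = -10*t^4 - 99*t^3 - 89*t^2 + 9*t + 2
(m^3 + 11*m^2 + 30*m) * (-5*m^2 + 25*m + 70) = -5*m^5 - 30*m^4 + 195*m^3 + 1520*m^2 + 2100*m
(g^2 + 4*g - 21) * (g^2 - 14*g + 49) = g^4 - 10*g^3 - 28*g^2 + 490*g - 1029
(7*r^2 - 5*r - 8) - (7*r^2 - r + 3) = -4*r - 11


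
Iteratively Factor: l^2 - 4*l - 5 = (l - 5)*(l + 1)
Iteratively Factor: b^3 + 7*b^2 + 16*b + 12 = (b + 2)*(b^2 + 5*b + 6) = (b + 2)^2*(b + 3)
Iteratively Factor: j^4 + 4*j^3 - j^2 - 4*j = (j + 1)*(j^3 + 3*j^2 - 4*j) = (j - 1)*(j + 1)*(j^2 + 4*j) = (j - 1)*(j + 1)*(j + 4)*(j)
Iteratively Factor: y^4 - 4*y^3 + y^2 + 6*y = (y)*(y^3 - 4*y^2 + y + 6) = y*(y - 3)*(y^2 - y - 2) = y*(y - 3)*(y - 2)*(y + 1)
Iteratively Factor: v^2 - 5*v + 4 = (v - 4)*(v - 1)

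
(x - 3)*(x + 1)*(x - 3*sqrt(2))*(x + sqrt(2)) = x^4 - 2*sqrt(2)*x^3 - 2*x^3 - 9*x^2 + 4*sqrt(2)*x^2 + 6*sqrt(2)*x + 12*x + 18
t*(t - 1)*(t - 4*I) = t^3 - t^2 - 4*I*t^2 + 4*I*t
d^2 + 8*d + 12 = (d + 2)*(d + 6)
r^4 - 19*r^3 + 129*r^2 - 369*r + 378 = (r - 7)*(r - 6)*(r - 3)^2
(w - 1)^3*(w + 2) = w^4 - w^3 - 3*w^2 + 5*w - 2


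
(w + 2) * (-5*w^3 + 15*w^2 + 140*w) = -5*w^4 + 5*w^3 + 170*w^2 + 280*w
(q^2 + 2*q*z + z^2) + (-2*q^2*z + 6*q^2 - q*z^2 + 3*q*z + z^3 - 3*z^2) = -2*q^2*z + 7*q^2 - q*z^2 + 5*q*z + z^3 - 2*z^2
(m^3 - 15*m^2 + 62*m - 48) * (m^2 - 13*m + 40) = m^5 - 28*m^4 + 297*m^3 - 1454*m^2 + 3104*m - 1920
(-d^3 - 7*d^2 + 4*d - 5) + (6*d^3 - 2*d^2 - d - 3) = 5*d^3 - 9*d^2 + 3*d - 8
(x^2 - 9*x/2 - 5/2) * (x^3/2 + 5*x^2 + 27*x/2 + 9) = x^5/2 + 11*x^4/4 - 41*x^3/4 - 257*x^2/4 - 297*x/4 - 45/2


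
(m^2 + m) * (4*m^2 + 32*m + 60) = 4*m^4 + 36*m^3 + 92*m^2 + 60*m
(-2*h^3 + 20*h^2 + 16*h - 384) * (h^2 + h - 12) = -2*h^5 + 18*h^4 + 60*h^3 - 608*h^2 - 576*h + 4608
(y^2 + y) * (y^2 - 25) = y^4 + y^3 - 25*y^2 - 25*y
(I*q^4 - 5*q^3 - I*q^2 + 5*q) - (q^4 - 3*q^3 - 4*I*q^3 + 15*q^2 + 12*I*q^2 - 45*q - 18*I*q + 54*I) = -q^4 + I*q^4 - 2*q^3 + 4*I*q^3 - 15*q^2 - 13*I*q^2 + 50*q + 18*I*q - 54*I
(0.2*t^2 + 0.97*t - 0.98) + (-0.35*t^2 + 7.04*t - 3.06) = -0.15*t^2 + 8.01*t - 4.04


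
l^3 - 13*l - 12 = (l - 4)*(l + 1)*(l + 3)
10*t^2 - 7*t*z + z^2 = (-5*t + z)*(-2*t + z)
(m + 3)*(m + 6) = m^2 + 9*m + 18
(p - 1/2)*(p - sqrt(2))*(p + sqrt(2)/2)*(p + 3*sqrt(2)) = p^4 - p^3/2 + 5*sqrt(2)*p^3/2 - 4*p^2 - 5*sqrt(2)*p^2/4 - 3*sqrt(2)*p + 2*p + 3*sqrt(2)/2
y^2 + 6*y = y*(y + 6)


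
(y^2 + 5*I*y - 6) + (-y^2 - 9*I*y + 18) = -4*I*y + 12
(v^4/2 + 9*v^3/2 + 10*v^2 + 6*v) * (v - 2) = v^5/2 + 7*v^4/2 + v^3 - 14*v^2 - 12*v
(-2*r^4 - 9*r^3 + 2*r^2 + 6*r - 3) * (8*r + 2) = -16*r^5 - 76*r^4 - 2*r^3 + 52*r^2 - 12*r - 6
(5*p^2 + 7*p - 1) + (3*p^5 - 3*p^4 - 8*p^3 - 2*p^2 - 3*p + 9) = 3*p^5 - 3*p^4 - 8*p^3 + 3*p^2 + 4*p + 8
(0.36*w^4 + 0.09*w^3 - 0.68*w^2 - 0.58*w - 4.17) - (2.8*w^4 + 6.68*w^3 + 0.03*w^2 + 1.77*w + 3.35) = -2.44*w^4 - 6.59*w^3 - 0.71*w^2 - 2.35*w - 7.52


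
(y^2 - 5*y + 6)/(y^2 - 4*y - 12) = (-y^2 + 5*y - 6)/(-y^2 + 4*y + 12)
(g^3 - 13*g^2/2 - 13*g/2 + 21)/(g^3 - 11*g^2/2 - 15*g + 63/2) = (g + 2)/(g + 3)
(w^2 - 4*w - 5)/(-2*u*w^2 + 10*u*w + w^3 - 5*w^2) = (-w - 1)/(w*(2*u - w))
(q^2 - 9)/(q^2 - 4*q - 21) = (q - 3)/(q - 7)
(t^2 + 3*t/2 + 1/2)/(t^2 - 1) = (t + 1/2)/(t - 1)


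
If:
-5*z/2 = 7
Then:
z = -14/5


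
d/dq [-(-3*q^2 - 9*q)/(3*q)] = 1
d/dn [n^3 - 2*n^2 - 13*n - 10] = 3*n^2 - 4*n - 13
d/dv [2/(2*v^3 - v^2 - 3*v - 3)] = 2*(-6*v^2 + 2*v + 3)/(-2*v^3 + v^2 + 3*v + 3)^2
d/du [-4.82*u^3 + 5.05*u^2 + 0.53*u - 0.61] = -14.46*u^2 + 10.1*u + 0.53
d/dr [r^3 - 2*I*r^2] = r*(3*r - 4*I)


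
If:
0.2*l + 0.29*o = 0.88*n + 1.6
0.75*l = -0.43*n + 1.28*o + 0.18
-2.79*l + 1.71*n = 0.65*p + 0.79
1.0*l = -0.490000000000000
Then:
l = -0.49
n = -2.33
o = -1.21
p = -5.24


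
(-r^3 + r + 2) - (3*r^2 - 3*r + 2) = -r^3 - 3*r^2 + 4*r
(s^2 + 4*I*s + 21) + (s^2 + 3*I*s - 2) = 2*s^2 + 7*I*s + 19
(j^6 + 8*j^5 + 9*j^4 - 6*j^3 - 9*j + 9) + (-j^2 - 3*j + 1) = j^6 + 8*j^5 + 9*j^4 - 6*j^3 - j^2 - 12*j + 10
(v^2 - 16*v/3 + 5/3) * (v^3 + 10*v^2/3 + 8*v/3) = v^5 - 2*v^4 - 121*v^3/9 - 26*v^2/3 + 40*v/9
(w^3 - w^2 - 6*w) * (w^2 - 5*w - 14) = w^5 - 6*w^4 - 15*w^3 + 44*w^2 + 84*w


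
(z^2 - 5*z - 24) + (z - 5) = z^2 - 4*z - 29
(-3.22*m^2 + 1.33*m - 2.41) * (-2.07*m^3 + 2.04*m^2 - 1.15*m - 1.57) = 6.6654*m^5 - 9.3219*m^4 + 11.4049*m^3 - 1.3905*m^2 + 0.6834*m + 3.7837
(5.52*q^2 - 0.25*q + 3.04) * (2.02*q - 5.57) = 11.1504*q^3 - 31.2514*q^2 + 7.5333*q - 16.9328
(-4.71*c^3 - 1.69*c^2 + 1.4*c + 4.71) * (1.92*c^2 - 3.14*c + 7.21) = -9.0432*c^5 + 11.5446*c^4 - 25.9645*c^3 - 7.5377*c^2 - 4.6954*c + 33.9591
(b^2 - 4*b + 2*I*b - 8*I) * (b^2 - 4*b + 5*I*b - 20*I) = b^4 - 8*b^3 + 7*I*b^3 + 6*b^2 - 56*I*b^2 + 80*b + 112*I*b - 160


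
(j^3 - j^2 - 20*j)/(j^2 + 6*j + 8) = j*(j - 5)/(j + 2)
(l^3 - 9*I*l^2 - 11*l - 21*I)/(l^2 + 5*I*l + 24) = (l^2 - 6*I*l + 7)/(l + 8*I)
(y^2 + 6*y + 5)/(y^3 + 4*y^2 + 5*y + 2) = (y + 5)/(y^2 + 3*y + 2)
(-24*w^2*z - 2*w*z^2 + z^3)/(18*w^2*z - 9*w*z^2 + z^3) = (4*w + z)/(-3*w + z)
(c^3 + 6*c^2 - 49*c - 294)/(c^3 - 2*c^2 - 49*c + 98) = (c + 6)/(c - 2)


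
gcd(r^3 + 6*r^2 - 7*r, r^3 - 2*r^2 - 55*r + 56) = r^2 + 6*r - 7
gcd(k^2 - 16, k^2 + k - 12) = k + 4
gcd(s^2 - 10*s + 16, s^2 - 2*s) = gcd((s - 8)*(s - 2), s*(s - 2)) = s - 2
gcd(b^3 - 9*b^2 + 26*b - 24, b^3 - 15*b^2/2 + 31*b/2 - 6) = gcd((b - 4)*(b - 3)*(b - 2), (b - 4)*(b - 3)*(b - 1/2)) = b^2 - 7*b + 12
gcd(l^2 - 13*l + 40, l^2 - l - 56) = l - 8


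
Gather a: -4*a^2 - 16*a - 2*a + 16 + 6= -4*a^2 - 18*a + 22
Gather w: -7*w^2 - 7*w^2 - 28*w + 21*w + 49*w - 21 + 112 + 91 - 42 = -14*w^2 + 42*w + 140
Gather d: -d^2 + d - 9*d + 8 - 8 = -d^2 - 8*d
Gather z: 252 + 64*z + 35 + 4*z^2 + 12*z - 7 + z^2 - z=5*z^2 + 75*z + 280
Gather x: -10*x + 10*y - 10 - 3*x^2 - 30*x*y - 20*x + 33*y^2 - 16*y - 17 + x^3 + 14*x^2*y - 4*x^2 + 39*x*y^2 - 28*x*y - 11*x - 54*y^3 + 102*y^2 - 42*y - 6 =x^3 + x^2*(14*y - 7) + x*(39*y^2 - 58*y - 41) - 54*y^3 + 135*y^2 - 48*y - 33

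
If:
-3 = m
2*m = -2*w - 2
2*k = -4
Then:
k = -2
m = -3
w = 2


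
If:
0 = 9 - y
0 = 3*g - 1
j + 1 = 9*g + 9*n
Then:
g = 1/3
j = 9*n + 2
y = 9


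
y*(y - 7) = y^2 - 7*y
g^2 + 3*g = g*(g + 3)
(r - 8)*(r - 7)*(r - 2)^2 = r^4 - 19*r^3 + 120*r^2 - 284*r + 224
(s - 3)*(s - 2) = s^2 - 5*s + 6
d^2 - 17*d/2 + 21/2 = (d - 7)*(d - 3/2)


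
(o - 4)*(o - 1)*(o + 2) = o^3 - 3*o^2 - 6*o + 8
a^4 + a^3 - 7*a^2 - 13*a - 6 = (a - 3)*(a + 1)^2*(a + 2)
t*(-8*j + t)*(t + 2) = -8*j*t^2 - 16*j*t + t^3 + 2*t^2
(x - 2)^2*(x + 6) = x^3 + 2*x^2 - 20*x + 24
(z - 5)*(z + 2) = z^2 - 3*z - 10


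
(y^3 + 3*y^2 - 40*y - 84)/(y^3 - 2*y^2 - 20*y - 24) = (y + 7)/(y + 2)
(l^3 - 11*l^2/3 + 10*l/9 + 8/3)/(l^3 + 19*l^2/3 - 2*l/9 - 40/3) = (3*l^2 - 7*l - 6)/(3*l^2 + 23*l + 30)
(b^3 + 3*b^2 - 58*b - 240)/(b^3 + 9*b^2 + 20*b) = (b^2 - 2*b - 48)/(b*(b + 4))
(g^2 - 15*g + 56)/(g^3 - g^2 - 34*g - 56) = (g - 8)/(g^2 + 6*g + 8)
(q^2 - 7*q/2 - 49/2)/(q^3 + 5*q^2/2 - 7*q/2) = (q - 7)/(q*(q - 1))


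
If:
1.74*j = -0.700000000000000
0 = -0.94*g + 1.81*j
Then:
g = -0.77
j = -0.40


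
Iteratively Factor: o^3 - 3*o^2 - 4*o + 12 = (o - 3)*(o^2 - 4) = (o - 3)*(o - 2)*(o + 2)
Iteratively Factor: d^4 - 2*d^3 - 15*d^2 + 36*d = (d)*(d^3 - 2*d^2 - 15*d + 36) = d*(d - 3)*(d^2 + d - 12) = d*(d - 3)*(d + 4)*(d - 3)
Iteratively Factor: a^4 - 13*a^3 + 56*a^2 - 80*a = (a)*(a^3 - 13*a^2 + 56*a - 80) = a*(a - 4)*(a^2 - 9*a + 20) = a*(a - 4)^2*(a - 5)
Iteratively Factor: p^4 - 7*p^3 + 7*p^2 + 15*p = (p)*(p^3 - 7*p^2 + 7*p + 15) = p*(p - 3)*(p^2 - 4*p - 5) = p*(p - 3)*(p + 1)*(p - 5)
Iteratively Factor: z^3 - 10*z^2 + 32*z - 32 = (z - 2)*(z^2 - 8*z + 16) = (z - 4)*(z - 2)*(z - 4)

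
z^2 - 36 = (z - 6)*(z + 6)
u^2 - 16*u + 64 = (u - 8)^2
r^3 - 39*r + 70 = (r - 5)*(r - 2)*(r + 7)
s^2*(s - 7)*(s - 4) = s^4 - 11*s^3 + 28*s^2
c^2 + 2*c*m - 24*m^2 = (c - 4*m)*(c + 6*m)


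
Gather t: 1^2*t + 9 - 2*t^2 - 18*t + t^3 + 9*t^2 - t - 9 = t^3 + 7*t^2 - 18*t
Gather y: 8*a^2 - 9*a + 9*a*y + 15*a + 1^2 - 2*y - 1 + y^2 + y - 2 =8*a^2 + 6*a + y^2 + y*(9*a - 1) - 2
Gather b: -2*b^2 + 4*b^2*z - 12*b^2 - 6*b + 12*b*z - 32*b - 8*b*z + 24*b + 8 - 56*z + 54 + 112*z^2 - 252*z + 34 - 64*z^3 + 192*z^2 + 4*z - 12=b^2*(4*z - 14) + b*(4*z - 14) - 64*z^3 + 304*z^2 - 304*z + 84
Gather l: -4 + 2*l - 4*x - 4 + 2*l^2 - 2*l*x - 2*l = 2*l^2 - 2*l*x - 4*x - 8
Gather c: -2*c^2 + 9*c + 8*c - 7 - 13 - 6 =-2*c^2 + 17*c - 26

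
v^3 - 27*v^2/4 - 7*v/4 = v*(v - 7)*(v + 1/4)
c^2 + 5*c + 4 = (c + 1)*(c + 4)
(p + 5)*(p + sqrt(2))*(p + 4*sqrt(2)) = p^3 + 5*p^2 + 5*sqrt(2)*p^2 + 8*p + 25*sqrt(2)*p + 40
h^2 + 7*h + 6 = (h + 1)*(h + 6)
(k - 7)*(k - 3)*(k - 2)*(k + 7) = k^4 - 5*k^3 - 43*k^2 + 245*k - 294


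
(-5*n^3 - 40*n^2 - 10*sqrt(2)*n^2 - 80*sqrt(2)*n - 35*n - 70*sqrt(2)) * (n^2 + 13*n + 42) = -5*n^5 - 105*n^4 - 10*sqrt(2)*n^4 - 765*n^3 - 210*sqrt(2)*n^3 - 1530*sqrt(2)*n^2 - 2135*n^2 - 4270*sqrt(2)*n - 1470*n - 2940*sqrt(2)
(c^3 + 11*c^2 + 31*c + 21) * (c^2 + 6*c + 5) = c^5 + 17*c^4 + 102*c^3 + 262*c^2 + 281*c + 105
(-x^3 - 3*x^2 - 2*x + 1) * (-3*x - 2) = 3*x^4 + 11*x^3 + 12*x^2 + x - 2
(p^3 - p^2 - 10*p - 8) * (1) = p^3 - p^2 - 10*p - 8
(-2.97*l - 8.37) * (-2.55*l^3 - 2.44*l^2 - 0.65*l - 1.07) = 7.5735*l^4 + 28.5903*l^3 + 22.3533*l^2 + 8.6184*l + 8.9559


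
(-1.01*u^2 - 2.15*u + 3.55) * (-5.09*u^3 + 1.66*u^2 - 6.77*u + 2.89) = 5.1409*u^5 + 9.2669*u^4 - 14.8008*u^3 + 17.5296*u^2 - 30.247*u + 10.2595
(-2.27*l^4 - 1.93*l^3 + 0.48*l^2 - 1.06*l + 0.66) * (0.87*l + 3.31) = -1.9749*l^5 - 9.1928*l^4 - 5.9707*l^3 + 0.6666*l^2 - 2.9344*l + 2.1846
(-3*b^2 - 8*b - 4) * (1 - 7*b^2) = 21*b^4 + 56*b^3 + 25*b^2 - 8*b - 4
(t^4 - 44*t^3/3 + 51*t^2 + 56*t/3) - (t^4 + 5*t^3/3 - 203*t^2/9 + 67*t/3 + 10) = -49*t^3/3 + 662*t^2/9 - 11*t/3 - 10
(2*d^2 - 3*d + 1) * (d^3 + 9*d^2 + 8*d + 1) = 2*d^5 + 15*d^4 - 10*d^3 - 13*d^2 + 5*d + 1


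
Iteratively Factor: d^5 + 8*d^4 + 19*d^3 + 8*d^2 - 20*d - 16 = (d + 2)*(d^4 + 6*d^3 + 7*d^2 - 6*d - 8) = (d + 2)*(d + 4)*(d^3 + 2*d^2 - d - 2) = (d + 1)*(d + 2)*(d + 4)*(d^2 + d - 2) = (d + 1)*(d + 2)^2*(d + 4)*(d - 1)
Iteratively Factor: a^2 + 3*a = (a)*(a + 3)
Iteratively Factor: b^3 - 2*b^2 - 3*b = (b)*(b^2 - 2*b - 3) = b*(b + 1)*(b - 3)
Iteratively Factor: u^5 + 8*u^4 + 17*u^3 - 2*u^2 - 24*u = (u)*(u^4 + 8*u^3 + 17*u^2 - 2*u - 24) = u*(u + 3)*(u^3 + 5*u^2 + 2*u - 8) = u*(u - 1)*(u + 3)*(u^2 + 6*u + 8) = u*(u - 1)*(u + 2)*(u + 3)*(u + 4)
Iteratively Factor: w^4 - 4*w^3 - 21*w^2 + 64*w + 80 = (w + 1)*(w^3 - 5*w^2 - 16*w + 80) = (w - 5)*(w + 1)*(w^2 - 16) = (w - 5)*(w + 1)*(w + 4)*(w - 4)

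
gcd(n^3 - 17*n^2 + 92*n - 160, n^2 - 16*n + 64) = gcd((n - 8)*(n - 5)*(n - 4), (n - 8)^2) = n - 8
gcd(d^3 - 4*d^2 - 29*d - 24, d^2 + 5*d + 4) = d + 1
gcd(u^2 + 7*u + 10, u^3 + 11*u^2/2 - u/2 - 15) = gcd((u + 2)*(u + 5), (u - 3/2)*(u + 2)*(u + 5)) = u^2 + 7*u + 10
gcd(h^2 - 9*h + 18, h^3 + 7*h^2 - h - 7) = 1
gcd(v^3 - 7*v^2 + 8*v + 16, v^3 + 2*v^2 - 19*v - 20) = v^2 - 3*v - 4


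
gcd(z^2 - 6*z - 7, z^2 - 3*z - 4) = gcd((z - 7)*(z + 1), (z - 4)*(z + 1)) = z + 1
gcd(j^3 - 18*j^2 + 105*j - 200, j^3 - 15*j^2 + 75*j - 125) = j^2 - 10*j + 25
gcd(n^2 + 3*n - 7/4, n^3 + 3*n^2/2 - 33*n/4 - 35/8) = n + 7/2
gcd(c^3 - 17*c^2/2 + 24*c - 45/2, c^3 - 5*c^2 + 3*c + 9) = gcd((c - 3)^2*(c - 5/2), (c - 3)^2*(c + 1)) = c^2 - 6*c + 9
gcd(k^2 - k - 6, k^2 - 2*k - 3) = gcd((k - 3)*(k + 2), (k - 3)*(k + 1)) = k - 3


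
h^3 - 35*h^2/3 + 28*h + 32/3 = (h - 8)*(h - 4)*(h + 1/3)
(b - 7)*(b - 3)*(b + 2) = b^3 - 8*b^2 + b + 42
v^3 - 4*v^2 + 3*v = v*(v - 3)*(v - 1)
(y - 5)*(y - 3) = y^2 - 8*y + 15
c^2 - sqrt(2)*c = c*(c - sqrt(2))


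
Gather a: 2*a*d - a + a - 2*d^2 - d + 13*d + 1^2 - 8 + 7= 2*a*d - 2*d^2 + 12*d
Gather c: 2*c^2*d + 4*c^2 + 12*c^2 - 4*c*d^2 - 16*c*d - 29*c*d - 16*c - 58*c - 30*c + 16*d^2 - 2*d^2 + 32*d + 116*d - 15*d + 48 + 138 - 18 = c^2*(2*d + 16) + c*(-4*d^2 - 45*d - 104) + 14*d^2 + 133*d + 168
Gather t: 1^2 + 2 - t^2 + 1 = 4 - t^2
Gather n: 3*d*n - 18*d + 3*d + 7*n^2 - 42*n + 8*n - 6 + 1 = -15*d + 7*n^2 + n*(3*d - 34) - 5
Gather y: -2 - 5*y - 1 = -5*y - 3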